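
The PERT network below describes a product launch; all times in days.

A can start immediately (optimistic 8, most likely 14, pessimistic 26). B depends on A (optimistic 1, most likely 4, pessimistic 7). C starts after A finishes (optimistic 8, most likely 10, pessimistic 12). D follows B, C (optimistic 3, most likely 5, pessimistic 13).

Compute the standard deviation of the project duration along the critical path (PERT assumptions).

3.50 days

te_A = (8 + 4·14 + 26)/6 = 90/6 = 15; σ²_A = ((26−8)/6)² = 9.000
te_B = (1 + 4·4 + 7)/6 = 24/6 = 4; σ²_B = ((7−1)/6)² = 1.000
te_C = (8 + 4·10 + 12)/6 = 60/6 = 10; σ²_C = ((12−8)/6)² = 0.444
te_D = (3 + 4·5 + 13)/6 = 36/6 = 6; σ²_D = ((13−3)/6)² = 2.778

Forward pass:
ES_A = 0; EF_A = 15
ES_B = 15; EF_B = 15+4 = 19
ES_C = 15; EF_C = 15+10 = 25
ES_D = max(EF_B=19, EF_C=25) = 25; EF_D = 25+6 = 31
Expected project duration μ = 31 days. Critical path: A → C → D.

Variance along critical path = 9.000 + 0.444 + 2.778 = 12.222
σ = √12.222 = 3.496 days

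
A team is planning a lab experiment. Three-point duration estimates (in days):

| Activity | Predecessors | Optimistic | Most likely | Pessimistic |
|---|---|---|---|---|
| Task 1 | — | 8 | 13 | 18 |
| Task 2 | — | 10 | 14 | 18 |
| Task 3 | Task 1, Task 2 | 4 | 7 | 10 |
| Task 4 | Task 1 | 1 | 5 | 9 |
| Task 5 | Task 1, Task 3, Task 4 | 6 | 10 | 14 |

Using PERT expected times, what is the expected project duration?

te_Task 1 = (8 + 4·13 + 18)/6 = 78/6 = 13
te_Task 2 = (10 + 4·14 + 18)/6 = 84/6 = 14
te_Task 3 = (4 + 4·7 + 10)/6 = 42/6 = 7
te_Task 4 = (1 + 4·5 + 9)/6 = 30/6 = 5
te_Task 5 = (6 + 4·10 + 14)/6 = 60/6 = 10

Forward pass:
ES_Task 1 = 0; EF_Task 1 = 13
ES_Task 2 = 0; EF_Task 2 = 14
ES_Task 3 = max(EF_Task 1=13, EF_Task 2=14) = 14; EF_Task 3 = 14+7 = 21
ES_Task 4 = 13; EF_Task 4 = 13+5 = 18
ES_Task 5 = max(EF_Task 1=13, EF_Task 3=21, EF_Task 4=18) = 21; EF_Task 5 = 21+10 = 31
Expected project duration μ = 31 days. Critical path: Task 2 → Task 3 → Task 5.

31 days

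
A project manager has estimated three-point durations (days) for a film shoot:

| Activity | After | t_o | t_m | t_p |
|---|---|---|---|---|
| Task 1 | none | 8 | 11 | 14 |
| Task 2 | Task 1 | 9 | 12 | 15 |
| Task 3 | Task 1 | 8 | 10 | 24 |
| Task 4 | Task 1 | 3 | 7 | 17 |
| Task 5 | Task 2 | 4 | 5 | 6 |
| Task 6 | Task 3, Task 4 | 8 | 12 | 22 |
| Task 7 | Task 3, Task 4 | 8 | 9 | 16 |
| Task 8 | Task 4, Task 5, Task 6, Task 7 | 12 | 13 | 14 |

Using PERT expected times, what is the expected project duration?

te_Task 1 = (8 + 4·11 + 14)/6 = 66/6 = 11
te_Task 2 = (9 + 4·12 + 15)/6 = 72/6 = 12
te_Task 3 = (8 + 4·10 + 24)/6 = 72/6 = 12
te_Task 4 = (3 + 4·7 + 17)/6 = 48/6 = 8
te_Task 5 = (4 + 4·5 + 6)/6 = 30/6 = 5
te_Task 6 = (8 + 4·12 + 22)/6 = 78/6 = 13
te_Task 7 = (8 + 4·9 + 16)/6 = 60/6 = 10
te_Task 8 = (12 + 4·13 + 14)/6 = 78/6 = 13

Forward pass:
ES_Task 1 = 0; EF_Task 1 = 11
ES_Task 2 = 11; EF_Task 2 = 11+12 = 23
ES_Task 3 = 11; EF_Task 3 = 11+12 = 23
ES_Task 4 = 11; EF_Task 4 = 11+8 = 19
ES_Task 5 = 23; EF_Task 5 = 23+5 = 28
ES_Task 6 = max(EF_Task 3=23, EF_Task 4=19) = 23; EF_Task 6 = 23+13 = 36
ES_Task 7 = max(EF_Task 3=23, EF_Task 4=19) = 23; EF_Task 7 = 23+10 = 33
ES_Task 8 = max(EF_Task 4=19, EF_Task 5=28, EF_Task 6=36, EF_Task 7=33) = 36; EF_Task 8 = 36+13 = 49
Expected project duration μ = 49 days. Critical path: Task 1 → Task 3 → Task 6 → Task 8.

49 days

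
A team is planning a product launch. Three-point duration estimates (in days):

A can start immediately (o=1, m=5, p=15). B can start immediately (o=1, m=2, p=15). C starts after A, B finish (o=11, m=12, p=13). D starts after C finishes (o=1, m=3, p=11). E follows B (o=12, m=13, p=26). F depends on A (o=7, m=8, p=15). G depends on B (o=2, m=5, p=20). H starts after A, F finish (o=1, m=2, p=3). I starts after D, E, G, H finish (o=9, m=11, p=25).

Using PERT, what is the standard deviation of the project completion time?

3.93 days

te_A = (1 + 4·5 + 15)/6 = 36/6 = 6; σ²_A = ((15−1)/6)² = 5.444
te_B = (1 + 4·2 + 15)/6 = 24/6 = 4; σ²_B = ((15−1)/6)² = 5.444
te_C = (11 + 4·12 + 13)/6 = 72/6 = 12; σ²_C = ((13−11)/6)² = 0.111
te_D = (1 + 4·3 + 11)/6 = 24/6 = 4; σ²_D = ((11−1)/6)² = 2.778
te_E = (12 + 4·13 + 26)/6 = 90/6 = 15; σ²_E = ((26−12)/6)² = 5.444
te_F = (7 + 4·8 + 15)/6 = 54/6 = 9; σ²_F = ((15−7)/6)² = 1.778
te_G = (2 + 4·5 + 20)/6 = 42/6 = 7; σ²_G = ((20−2)/6)² = 9.000
te_H = (1 + 4·2 + 3)/6 = 12/6 = 2; σ²_H = ((3−1)/6)² = 0.111
te_I = (9 + 4·11 + 25)/6 = 78/6 = 13; σ²_I = ((25−9)/6)² = 7.111

Forward pass:
ES_A = 0; EF_A = 6
ES_B = 0; EF_B = 4
ES_C = max(EF_A=6, EF_B=4) = 6; EF_C = 6+12 = 18
ES_D = 18; EF_D = 18+4 = 22
ES_E = 4; EF_E = 4+15 = 19
ES_F = 6; EF_F = 6+9 = 15
ES_G = 4; EF_G = 4+7 = 11
ES_H = max(EF_A=6, EF_F=15) = 15; EF_H = 15+2 = 17
ES_I = max(EF_D=22, EF_E=19, EF_G=11, EF_H=17) = 22; EF_I = 22+13 = 35
Expected project duration μ = 35 days. Critical path: A → C → D → I.

Variance along critical path = 5.444 + 0.111 + 2.778 + 7.111 = 15.444
σ = √15.444 = 3.930 days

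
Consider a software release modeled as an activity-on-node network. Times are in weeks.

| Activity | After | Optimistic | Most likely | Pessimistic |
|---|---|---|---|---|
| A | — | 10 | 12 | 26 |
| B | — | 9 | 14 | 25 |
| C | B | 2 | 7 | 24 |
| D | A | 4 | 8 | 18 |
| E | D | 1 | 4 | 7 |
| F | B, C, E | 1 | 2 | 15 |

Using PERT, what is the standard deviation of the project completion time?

4.36 weeks

te_A = (10 + 4·12 + 26)/6 = 84/6 = 14; σ²_A = ((26−10)/6)² = 7.111
te_B = (9 + 4·14 + 25)/6 = 90/6 = 15; σ²_B = ((25−9)/6)² = 7.111
te_C = (2 + 4·7 + 24)/6 = 54/6 = 9; σ²_C = ((24−2)/6)² = 13.444
te_D = (4 + 4·8 + 18)/6 = 54/6 = 9; σ²_D = ((18−4)/6)² = 5.444
te_E = (1 + 4·4 + 7)/6 = 24/6 = 4; σ²_E = ((7−1)/6)² = 1.000
te_F = (1 + 4·2 + 15)/6 = 24/6 = 4; σ²_F = ((15−1)/6)² = 5.444

Forward pass:
ES_A = 0; EF_A = 14
ES_B = 0; EF_B = 15
ES_C = 15; EF_C = 15+9 = 24
ES_D = 14; EF_D = 14+9 = 23
ES_E = 23; EF_E = 23+4 = 27
ES_F = max(EF_B=15, EF_C=24, EF_E=27) = 27; EF_F = 27+4 = 31
Expected project duration μ = 31 weeks. Critical path: A → D → E → F.

Variance along critical path = 7.111 + 5.444 + 1.000 + 5.444 = 19.000
σ = √19.000 = 4.359 weeks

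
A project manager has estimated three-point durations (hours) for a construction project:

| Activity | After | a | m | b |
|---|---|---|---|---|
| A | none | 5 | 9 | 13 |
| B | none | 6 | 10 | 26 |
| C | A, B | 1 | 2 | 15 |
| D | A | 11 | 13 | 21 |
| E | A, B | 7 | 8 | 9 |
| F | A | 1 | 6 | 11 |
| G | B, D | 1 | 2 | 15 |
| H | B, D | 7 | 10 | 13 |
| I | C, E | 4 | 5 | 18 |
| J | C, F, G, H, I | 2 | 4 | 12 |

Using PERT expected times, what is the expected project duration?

38 hours

te_A = (5 + 4·9 + 13)/6 = 54/6 = 9
te_B = (6 + 4·10 + 26)/6 = 72/6 = 12
te_C = (1 + 4·2 + 15)/6 = 24/6 = 4
te_D = (11 + 4·13 + 21)/6 = 84/6 = 14
te_E = (7 + 4·8 + 9)/6 = 48/6 = 8
te_F = (1 + 4·6 + 11)/6 = 36/6 = 6
te_G = (1 + 4·2 + 15)/6 = 24/6 = 4
te_H = (7 + 4·10 + 13)/6 = 60/6 = 10
te_I = (4 + 4·5 + 18)/6 = 42/6 = 7
te_J = (2 + 4·4 + 12)/6 = 30/6 = 5

Forward pass:
ES_A = 0; EF_A = 9
ES_B = 0; EF_B = 12
ES_C = max(EF_A=9, EF_B=12) = 12; EF_C = 12+4 = 16
ES_D = 9; EF_D = 9+14 = 23
ES_E = max(EF_A=9, EF_B=12) = 12; EF_E = 12+8 = 20
ES_F = 9; EF_F = 9+6 = 15
ES_G = max(EF_B=12, EF_D=23) = 23; EF_G = 23+4 = 27
ES_H = max(EF_B=12, EF_D=23) = 23; EF_H = 23+10 = 33
ES_I = max(EF_C=16, EF_E=20) = 20; EF_I = 20+7 = 27
ES_J = max(EF_C=16, EF_F=15, EF_G=27, EF_H=33, EF_I=27) = 33; EF_J = 33+5 = 38
Expected project duration μ = 38 hours. Critical path: A → D → H → J.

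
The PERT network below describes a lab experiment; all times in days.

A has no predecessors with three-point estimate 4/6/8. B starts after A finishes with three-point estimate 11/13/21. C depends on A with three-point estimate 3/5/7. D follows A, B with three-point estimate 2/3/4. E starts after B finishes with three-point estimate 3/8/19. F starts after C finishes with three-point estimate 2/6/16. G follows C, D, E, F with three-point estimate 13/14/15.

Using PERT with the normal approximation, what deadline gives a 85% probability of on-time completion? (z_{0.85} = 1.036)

te_A = (4 + 4·6 + 8)/6 = 36/6 = 6; σ²_A = ((8−4)/6)² = 0.444
te_B = (11 + 4·13 + 21)/6 = 84/6 = 14; σ²_B = ((21−11)/6)² = 2.778
te_C = (3 + 4·5 + 7)/6 = 30/6 = 5; σ²_C = ((7−3)/6)² = 0.444
te_D = (2 + 4·3 + 4)/6 = 18/6 = 3; σ²_D = ((4−2)/6)² = 0.111
te_E = (3 + 4·8 + 19)/6 = 54/6 = 9; σ²_E = ((19−3)/6)² = 7.111
te_F = (2 + 4·6 + 16)/6 = 42/6 = 7; σ²_F = ((16−2)/6)² = 5.444
te_G = (13 + 4·14 + 15)/6 = 84/6 = 14; σ²_G = ((15−13)/6)² = 0.111

Forward pass:
ES_A = 0; EF_A = 6
ES_B = 6; EF_B = 6+14 = 20
ES_C = 6; EF_C = 6+5 = 11
ES_D = max(EF_A=6, EF_B=20) = 20; EF_D = 20+3 = 23
ES_E = 20; EF_E = 20+9 = 29
ES_F = 11; EF_F = 11+7 = 18
ES_G = max(EF_C=11, EF_D=23, EF_E=29, EF_F=18) = 29; EF_G = 29+14 = 43
Expected project duration μ = 43 days. Critical path: A → B → E → G.

Variance along critical path = 0.444 + 2.778 + 7.111 + 0.111 = 10.444; σ = 3.232 days.
D = μ + z·σ = 43 + 1.036·3.232 = 46.3 days

46.3 days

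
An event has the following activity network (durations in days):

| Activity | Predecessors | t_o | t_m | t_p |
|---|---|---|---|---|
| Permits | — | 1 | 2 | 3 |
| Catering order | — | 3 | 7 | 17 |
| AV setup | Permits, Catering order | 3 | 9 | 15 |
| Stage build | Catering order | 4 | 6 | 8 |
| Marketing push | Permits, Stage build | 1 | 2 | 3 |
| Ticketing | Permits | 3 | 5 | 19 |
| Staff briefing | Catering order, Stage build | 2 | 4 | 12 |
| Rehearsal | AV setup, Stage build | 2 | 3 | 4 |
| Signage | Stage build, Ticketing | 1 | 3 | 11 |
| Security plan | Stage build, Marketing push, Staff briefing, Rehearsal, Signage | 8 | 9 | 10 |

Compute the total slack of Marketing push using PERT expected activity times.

4 days

te_Permits = (1 + 4·2 + 3)/6 = 12/6 = 2
te_Catering order = (3 + 4·7 + 17)/6 = 48/6 = 8
te_AV setup = (3 + 4·9 + 15)/6 = 54/6 = 9
te_Stage build = (4 + 4·6 + 8)/6 = 36/6 = 6
te_Marketing push = (1 + 4·2 + 3)/6 = 12/6 = 2
te_Ticketing = (3 + 4·5 + 19)/6 = 42/6 = 7
te_Staff briefing = (2 + 4·4 + 12)/6 = 30/6 = 5
te_Rehearsal = (2 + 4·3 + 4)/6 = 18/6 = 3
te_Signage = (1 + 4·3 + 11)/6 = 24/6 = 4
te_Security plan = (8 + 4·9 + 10)/6 = 54/6 = 9

Forward pass:
ES_Permits = 0; EF_Permits = 2
ES_Catering order = 0; EF_Catering order = 8
ES_AV setup = max(EF_Permits=2, EF_Catering order=8) = 8; EF_AV setup = 8+9 = 17
ES_Stage build = 8; EF_Stage build = 8+6 = 14
ES_Marketing push = max(EF_Permits=2, EF_Stage build=14) = 14; EF_Marketing push = 14+2 = 16
ES_Ticketing = 2; EF_Ticketing = 2+7 = 9
ES_Staff briefing = max(EF_Catering order=8, EF_Stage build=14) = 14; EF_Staff briefing = 14+5 = 19
ES_Rehearsal = max(EF_AV setup=17, EF_Stage build=14) = 17; EF_Rehearsal = 17+3 = 20
ES_Signage = max(EF_Stage build=14, EF_Ticketing=9) = 14; EF_Signage = 14+4 = 18
ES_Security plan = max(EF_Stage build=14, EF_Marketing push=16, EF_Staff briefing=19, EF_Rehearsal=20, EF_Signage=18) = 20; EF_Security plan = 20+9 = 29
Expected project duration μ = 29 days. Critical path: Catering order → AV setup → Rehearsal → Security plan.

Backward pass:
LF_Security plan = 29; LS_Security plan = 29−9 = 20
LF_Signage = LS_Security plan = 20; LS_Signage = 20−4 = 16
LF_Rehearsal = LS_Security plan = 20; LS_Rehearsal = 20−3 = 17
LF_Staff briefing = LS_Security plan = 20; LS_Staff briefing = 20−5 = 15
LF_Ticketing = LS_Signage = 16; LS_Ticketing = 16−7 = 9
LF_Marketing push = LS_Security plan = 20; LS_Marketing push = 20−2 = 18
LF_Stage build = min(LS_Marketing push=18, LS_Staff briefing=15, LS_Rehearsal=17, LS_Signage=16, LS_Security plan=20) = 15; LS_Stage build = 15−6 = 9
LF_AV setup = LS_Rehearsal = 17; LS_AV setup = 17−9 = 8
LF_Catering order = min(LS_AV setup=8, LS_Stage build=9, LS_Staff briefing=15) = 8; LS_Catering order = 8−8 = 0
LF_Permits = min(LS_AV setup=8, LS_Marketing push=18, LS_Ticketing=9) = 8; LS_Permits = 8−2 = 6
Slack_Marketing push = LS_Marketing push − ES_Marketing push = 18 − 14 = 4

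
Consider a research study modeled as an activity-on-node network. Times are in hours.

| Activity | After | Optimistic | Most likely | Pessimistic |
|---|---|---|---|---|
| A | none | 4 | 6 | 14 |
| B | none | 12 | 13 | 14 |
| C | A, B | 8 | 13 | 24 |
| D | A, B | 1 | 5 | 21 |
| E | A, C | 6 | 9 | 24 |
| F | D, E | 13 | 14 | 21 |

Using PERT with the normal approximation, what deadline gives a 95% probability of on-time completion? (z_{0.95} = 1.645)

60.0 hours

te_A = (4 + 4·6 + 14)/6 = 42/6 = 7; σ²_A = ((14−4)/6)² = 2.778
te_B = (12 + 4·13 + 14)/6 = 78/6 = 13; σ²_B = ((14−12)/6)² = 0.111
te_C = (8 + 4·13 + 24)/6 = 84/6 = 14; σ²_C = ((24−8)/6)² = 7.111
te_D = (1 + 4·5 + 21)/6 = 42/6 = 7; σ²_D = ((21−1)/6)² = 11.111
te_E = (6 + 4·9 + 24)/6 = 66/6 = 11; σ²_E = ((24−6)/6)² = 9.000
te_F = (13 + 4·14 + 21)/6 = 90/6 = 15; σ²_F = ((21−13)/6)² = 1.778

Forward pass:
ES_A = 0; EF_A = 7
ES_B = 0; EF_B = 13
ES_C = max(EF_A=7, EF_B=13) = 13; EF_C = 13+14 = 27
ES_D = max(EF_A=7, EF_B=13) = 13; EF_D = 13+7 = 20
ES_E = max(EF_A=7, EF_C=27) = 27; EF_E = 27+11 = 38
ES_F = max(EF_D=20, EF_E=38) = 38; EF_F = 38+15 = 53
Expected project duration μ = 53 hours. Critical path: B → C → E → F.

Variance along critical path = 0.111 + 7.111 + 9.000 + 1.778 = 18.000; σ = 4.243 hours.
D = μ + z·σ = 53 + 1.645·4.243 = 60.0 hours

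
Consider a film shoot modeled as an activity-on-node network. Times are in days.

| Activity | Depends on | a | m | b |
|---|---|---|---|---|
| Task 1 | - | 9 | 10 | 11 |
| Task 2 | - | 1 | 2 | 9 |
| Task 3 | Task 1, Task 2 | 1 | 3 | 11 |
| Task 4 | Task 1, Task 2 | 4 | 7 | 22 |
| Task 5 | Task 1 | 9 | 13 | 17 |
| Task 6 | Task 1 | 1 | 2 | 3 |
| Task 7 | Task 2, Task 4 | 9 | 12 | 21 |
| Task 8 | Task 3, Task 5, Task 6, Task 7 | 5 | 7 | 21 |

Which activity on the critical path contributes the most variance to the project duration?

Task 4

te_Task 1 = (9 + 4·10 + 11)/6 = 60/6 = 10; σ²_Task 1 = ((11−9)/6)² = 0.111
te_Task 2 = (1 + 4·2 + 9)/6 = 18/6 = 3; σ²_Task 2 = ((9−1)/6)² = 1.778
te_Task 3 = (1 + 4·3 + 11)/6 = 24/6 = 4; σ²_Task 3 = ((11−1)/6)² = 2.778
te_Task 4 = (4 + 4·7 + 22)/6 = 54/6 = 9; σ²_Task 4 = ((22−4)/6)² = 9.000
te_Task 5 = (9 + 4·13 + 17)/6 = 78/6 = 13; σ²_Task 5 = ((17−9)/6)² = 1.778
te_Task 6 = (1 + 4·2 + 3)/6 = 12/6 = 2; σ²_Task 6 = ((3−1)/6)² = 0.111
te_Task 7 = (9 + 4·12 + 21)/6 = 78/6 = 13; σ²_Task 7 = ((21−9)/6)² = 4.000
te_Task 8 = (5 + 4·7 + 21)/6 = 54/6 = 9; σ²_Task 8 = ((21−5)/6)² = 7.111

Forward pass:
ES_Task 1 = 0; EF_Task 1 = 10
ES_Task 2 = 0; EF_Task 2 = 3
ES_Task 3 = max(EF_Task 1=10, EF_Task 2=3) = 10; EF_Task 3 = 10+4 = 14
ES_Task 4 = max(EF_Task 1=10, EF_Task 2=3) = 10; EF_Task 4 = 10+9 = 19
ES_Task 5 = 10; EF_Task 5 = 10+13 = 23
ES_Task 6 = 10; EF_Task 6 = 10+2 = 12
ES_Task 7 = max(EF_Task 2=3, EF_Task 4=19) = 19; EF_Task 7 = 19+13 = 32
ES_Task 8 = max(EF_Task 3=14, EF_Task 5=23, EF_Task 6=12, EF_Task 7=32) = 32; EF_Task 8 = 32+9 = 41
Expected project duration μ = 41 days. Critical path: Task 1 → Task 4 → Task 7 → Task 8.

Variances on critical path: σ²_Task 1=0.111, σ²_Task 4=9.000, σ²_Task 7=4.000, σ²_Task 8=7.111.
Largest is σ²_Task 4 = 9.000.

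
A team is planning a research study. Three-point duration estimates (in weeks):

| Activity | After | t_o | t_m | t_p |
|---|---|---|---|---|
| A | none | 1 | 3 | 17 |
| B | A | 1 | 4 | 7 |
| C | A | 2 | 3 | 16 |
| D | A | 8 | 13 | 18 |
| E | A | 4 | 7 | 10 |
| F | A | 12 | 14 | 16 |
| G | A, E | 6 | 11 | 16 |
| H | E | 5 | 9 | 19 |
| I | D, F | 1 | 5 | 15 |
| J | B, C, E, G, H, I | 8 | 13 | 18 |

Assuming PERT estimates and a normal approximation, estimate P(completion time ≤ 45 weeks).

0.961

te_A = (1 + 4·3 + 17)/6 = 30/6 = 5; σ²_A = ((17−1)/6)² = 7.111
te_B = (1 + 4·4 + 7)/6 = 24/6 = 4; σ²_B = ((7−1)/6)² = 1.000
te_C = (2 + 4·3 + 16)/6 = 30/6 = 5; σ²_C = ((16−2)/6)² = 5.444
te_D = (8 + 4·13 + 18)/6 = 78/6 = 13; σ²_D = ((18−8)/6)² = 2.778
te_E = (4 + 4·7 + 10)/6 = 42/6 = 7; σ²_E = ((10−4)/6)² = 1.000
te_F = (12 + 4·14 + 16)/6 = 84/6 = 14; σ²_F = ((16−12)/6)² = 0.444
te_G = (6 + 4·11 + 16)/6 = 66/6 = 11; σ²_G = ((16−6)/6)² = 2.778
te_H = (5 + 4·9 + 19)/6 = 60/6 = 10; σ²_H = ((19−5)/6)² = 5.444
te_I = (1 + 4·5 + 15)/6 = 36/6 = 6; σ²_I = ((15−1)/6)² = 5.444
te_J = (8 + 4·13 + 18)/6 = 78/6 = 13; σ²_J = ((18−8)/6)² = 2.778

Forward pass:
ES_A = 0; EF_A = 5
ES_B = 5; EF_B = 5+4 = 9
ES_C = 5; EF_C = 5+5 = 10
ES_D = 5; EF_D = 5+13 = 18
ES_E = 5; EF_E = 5+7 = 12
ES_F = 5; EF_F = 5+14 = 19
ES_G = max(EF_A=5, EF_E=12) = 12; EF_G = 12+11 = 23
ES_H = 12; EF_H = 12+10 = 22
ES_I = max(EF_D=18, EF_F=19) = 19; EF_I = 19+6 = 25
ES_J = max(EF_B=9, EF_C=10, EF_E=12, EF_G=23, EF_H=22, EF_I=25) = 25; EF_J = 25+13 = 38
Expected project duration μ = 38 weeks. Critical path: A → F → I → J.

Variance along critical path = 7.111 + 0.444 + 5.444 + 2.778 = 15.778; σ = √15.778 = 3.972 weeks.
Z = (45 − 38) / 3.972 = 1.762
P(T ≤ 45) = Φ(1.762) ≈ 0.961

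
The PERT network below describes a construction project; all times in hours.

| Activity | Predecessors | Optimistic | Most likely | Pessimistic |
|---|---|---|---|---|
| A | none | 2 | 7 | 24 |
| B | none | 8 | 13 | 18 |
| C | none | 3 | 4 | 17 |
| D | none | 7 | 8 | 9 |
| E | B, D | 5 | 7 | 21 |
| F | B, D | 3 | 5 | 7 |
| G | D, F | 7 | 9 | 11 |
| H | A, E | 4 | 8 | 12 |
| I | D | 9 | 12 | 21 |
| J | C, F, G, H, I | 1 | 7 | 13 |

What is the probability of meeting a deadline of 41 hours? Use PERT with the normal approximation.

te_A = (2 + 4·7 + 24)/6 = 54/6 = 9; σ²_A = ((24−2)/6)² = 13.444
te_B = (8 + 4·13 + 18)/6 = 78/6 = 13; σ²_B = ((18−8)/6)² = 2.778
te_C = (3 + 4·4 + 17)/6 = 36/6 = 6; σ²_C = ((17−3)/6)² = 5.444
te_D = (7 + 4·8 + 9)/6 = 48/6 = 8; σ²_D = ((9−7)/6)² = 0.111
te_E = (5 + 4·7 + 21)/6 = 54/6 = 9; σ²_E = ((21−5)/6)² = 7.111
te_F = (3 + 4·5 + 7)/6 = 30/6 = 5; σ²_F = ((7−3)/6)² = 0.444
te_G = (7 + 4·9 + 11)/6 = 54/6 = 9; σ²_G = ((11−7)/6)² = 0.444
te_H = (4 + 4·8 + 12)/6 = 48/6 = 8; σ²_H = ((12−4)/6)² = 1.778
te_I = (9 + 4·12 + 21)/6 = 78/6 = 13; σ²_I = ((21−9)/6)² = 4.000
te_J = (1 + 4·7 + 13)/6 = 42/6 = 7; σ²_J = ((13−1)/6)² = 4.000

Forward pass:
ES_A = 0; EF_A = 9
ES_B = 0; EF_B = 13
ES_C = 0; EF_C = 6
ES_D = 0; EF_D = 8
ES_E = max(EF_B=13, EF_D=8) = 13; EF_E = 13+9 = 22
ES_F = max(EF_B=13, EF_D=8) = 13; EF_F = 13+5 = 18
ES_G = max(EF_D=8, EF_F=18) = 18; EF_G = 18+9 = 27
ES_H = max(EF_A=9, EF_E=22) = 22; EF_H = 22+8 = 30
ES_I = 8; EF_I = 8+13 = 21
ES_J = max(EF_C=6, EF_F=18, EF_G=27, EF_H=30, EF_I=21) = 30; EF_J = 30+7 = 37
Expected project duration μ = 37 hours. Critical path: B → E → H → J.

Variance along critical path = 2.778 + 7.111 + 1.778 + 4.000 = 15.667; σ = √15.667 = 3.958 hours.
Z = (41 − 37) / 3.958 = 1.011
P(T ≤ 41) = Φ(1.011) ≈ 0.844

0.844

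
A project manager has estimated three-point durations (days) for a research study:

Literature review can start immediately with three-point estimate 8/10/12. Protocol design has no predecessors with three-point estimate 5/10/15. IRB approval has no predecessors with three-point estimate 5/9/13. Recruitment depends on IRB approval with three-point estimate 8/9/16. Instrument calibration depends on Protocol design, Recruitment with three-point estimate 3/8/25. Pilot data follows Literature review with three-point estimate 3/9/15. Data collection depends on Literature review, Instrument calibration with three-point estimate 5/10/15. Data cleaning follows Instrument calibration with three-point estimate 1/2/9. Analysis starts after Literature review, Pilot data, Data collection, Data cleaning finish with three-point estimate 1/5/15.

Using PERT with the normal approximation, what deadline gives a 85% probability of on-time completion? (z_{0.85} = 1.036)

50.2 days

te_Literature review = (8 + 4·10 + 12)/6 = 60/6 = 10; σ²_Literature review = ((12−8)/6)² = 0.444
te_Protocol design = (5 + 4·10 + 15)/6 = 60/6 = 10; σ²_Protocol design = ((15−5)/6)² = 2.778
te_IRB approval = (5 + 4·9 + 13)/6 = 54/6 = 9; σ²_IRB approval = ((13−5)/6)² = 1.778
te_Recruitment = (8 + 4·9 + 16)/6 = 60/6 = 10; σ²_Recruitment = ((16−8)/6)² = 1.778
te_Instrument calibration = (3 + 4·8 + 25)/6 = 60/6 = 10; σ²_Instrument calibration = ((25−3)/6)² = 13.444
te_Pilot data = (3 + 4·9 + 15)/6 = 54/6 = 9; σ²_Pilot data = ((15−3)/6)² = 4.000
te_Data collection = (5 + 4·10 + 15)/6 = 60/6 = 10; σ²_Data collection = ((15−5)/6)² = 2.778
te_Data cleaning = (1 + 4·2 + 9)/6 = 18/6 = 3; σ²_Data cleaning = ((9−1)/6)² = 1.778
te_Analysis = (1 + 4·5 + 15)/6 = 36/6 = 6; σ²_Analysis = ((15−1)/6)² = 5.444

Forward pass:
ES_Literature review = 0; EF_Literature review = 10
ES_Protocol design = 0; EF_Protocol design = 10
ES_IRB approval = 0; EF_IRB approval = 9
ES_Recruitment = 9; EF_Recruitment = 9+10 = 19
ES_Instrument calibration = max(EF_Protocol design=10, EF_Recruitment=19) = 19; EF_Instrument calibration = 19+10 = 29
ES_Pilot data = 10; EF_Pilot data = 10+9 = 19
ES_Data collection = max(EF_Literature review=10, EF_Instrument calibration=29) = 29; EF_Data collection = 29+10 = 39
ES_Data cleaning = 29; EF_Data cleaning = 29+3 = 32
ES_Analysis = max(EF_Literature review=10, EF_Pilot data=19, EF_Data collection=39, EF_Data cleaning=32) = 39; EF_Analysis = 39+6 = 45
Expected project duration μ = 45 days. Critical path: IRB approval → Recruitment → Instrument calibration → Data collection → Analysis.

Variance along critical path = 1.778 + 1.778 + 13.444 + 2.778 + 5.444 = 25.222; σ = 5.022 days.
D = μ + z·σ = 45 + 1.036·5.022 = 50.2 days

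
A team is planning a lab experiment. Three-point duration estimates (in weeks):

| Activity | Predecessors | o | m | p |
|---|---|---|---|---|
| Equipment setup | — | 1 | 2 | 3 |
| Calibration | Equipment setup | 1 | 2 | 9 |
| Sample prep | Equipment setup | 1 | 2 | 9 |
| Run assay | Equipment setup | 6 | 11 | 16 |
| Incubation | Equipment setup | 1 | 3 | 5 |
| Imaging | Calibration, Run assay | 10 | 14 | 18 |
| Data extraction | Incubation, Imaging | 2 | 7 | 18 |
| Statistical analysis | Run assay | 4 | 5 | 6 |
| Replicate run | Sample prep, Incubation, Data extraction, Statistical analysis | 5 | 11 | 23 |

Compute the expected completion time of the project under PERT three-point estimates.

te_Equipment setup = (1 + 4·2 + 3)/6 = 12/6 = 2
te_Calibration = (1 + 4·2 + 9)/6 = 18/6 = 3
te_Sample prep = (1 + 4·2 + 9)/6 = 18/6 = 3
te_Run assay = (6 + 4·11 + 16)/6 = 66/6 = 11
te_Incubation = (1 + 4·3 + 5)/6 = 18/6 = 3
te_Imaging = (10 + 4·14 + 18)/6 = 84/6 = 14
te_Data extraction = (2 + 4·7 + 18)/6 = 48/6 = 8
te_Statistical analysis = (4 + 4·5 + 6)/6 = 30/6 = 5
te_Replicate run = (5 + 4·11 + 23)/6 = 72/6 = 12

Forward pass:
ES_Equipment setup = 0; EF_Equipment setup = 2
ES_Calibration = 2; EF_Calibration = 2+3 = 5
ES_Sample prep = 2; EF_Sample prep = 2+3 = 5
ES_Run assay = 2; EF_Run assay = 2+11 = 13
ES_Incubation = 2; EF_Incubation = 2+3 = 5
ES_Imaging = max(EF_Calibration=5, EF_Run assay=13) = 13; EF_Imaging = 13+14 = 27
ES_Data extraction = max(EF_Incubation=5, EF_Imaging=27) = 27; EF_Data extraction = 27+8 = 35
ES_Statistical analysis = 13; EF_Statistical analysis = 13+5 = 18
ES_Replicate run = max(EF_Sample prep=5, EF_Incubation=5, EF_Data extraction=35, EF_Statistical analysis=18) = 35; EF_Replicate run = 35+12 = 47
Expected project duration μ = 47 weeks. Critical path: Equipment setup → Run assay → Imaging → Data extraction → Replicate run.

47 weeks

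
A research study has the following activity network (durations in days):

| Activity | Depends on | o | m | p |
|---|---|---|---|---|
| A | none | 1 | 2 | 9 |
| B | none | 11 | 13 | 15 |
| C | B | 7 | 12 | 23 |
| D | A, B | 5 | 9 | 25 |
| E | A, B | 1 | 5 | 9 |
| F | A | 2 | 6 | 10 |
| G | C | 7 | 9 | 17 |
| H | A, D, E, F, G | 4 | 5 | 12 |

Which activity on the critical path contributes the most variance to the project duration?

C

te_A = (1 + 4·2 + 9)/6 = 18/6 = 3; σ²_A = ((9−1)/6)² = 1.778
te_B = (11 + 4·13 + 15)/6 = 78/6 = 13; σ²_B = ((15−11)/6)² = 0.444
te_C = (7 + 4·12 + 23)/6 = 78/6 = 13; σ²_C = ((23−7)/6)² = 7.111
te_D = (5 + 4·9 + 25)/6 = 66/6 = 11; σ²_D = ((25−5)/6)² = 11.111
te_E = (1 + 4·5 + 9)/6 = 30/6 = 5; σ²_E = ((9−1)/6)² = 1.778
te_F = (2 + 4·6 + 10)/6 = 36/6 = 6; σ²_F = ((10−2)/6)² = 1.778
te_G = (7 + 4·9 + 17)/6 = 60/6 = 10; σ²_G = ((17−7)/6)² = 2.778
te_H = (4 + 4·5 + 12)/6 = 36/6 = 6; σ²_H = ((12−4)/6)² = 1.778

Forward pass:
ES_A = 0; EF_A = 3
ES_B = 0; EF_B = 13
ES_C = 13; EF_C = 13+13 = 26
ES_D = max(EF_A=3, EF_B=13) = 13; EF_D = 13+11 = 24
ES_E = max(EF_A=3, EF_B=13) = 13; EF_E = 13+5 = 18
ES_F = 3; EF_F = 3+6 = 9
ES_G = 26; EF_G = 26+10 = 36
ES_H = max(EF_A=3, EF_D=24, EF_E=18, EF_F=9, EF_G=36) = 36; EF_H = 36+6 = 42
Expected project duration μ = 42 days. Critical path: B → C → G → H.

Variances on critical path: σ²_B=0.444, σ²_C=7.111, σ²_G=2.778, σ²_H=1.778.
Largest is σ²_C = 7.111.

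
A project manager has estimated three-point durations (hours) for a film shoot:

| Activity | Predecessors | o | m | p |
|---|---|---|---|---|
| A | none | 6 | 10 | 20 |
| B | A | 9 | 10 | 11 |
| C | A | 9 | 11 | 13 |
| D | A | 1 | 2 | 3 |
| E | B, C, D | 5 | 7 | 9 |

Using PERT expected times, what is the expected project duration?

29 hours

te_A = (6 + 4·10 + 20)/6 = 66/6 = 11
te_B = (9 + 4·10 + 11)/6 = 60/6 = 10
te_C = (9 + 4·11 + 13)/6 = 66/6 = 11
te_D = (1 + 4·2 + 3)/6 = 12/6 = 2
te_E = (5 + 4·7 + 9)/6 = 42/6 = 7

Forward pass:
ES_A = 0; EF_A = 11
ES_B = 11; EF_B = 11+10 = 21
ES_C = 11; EF_C = 11+11 = 22
ES_D = 11; EF_D = 11+2 = 13
ES_E = max(EF_B=21, EF_C=22, EF_D=13) = 22; EF_E = 22+7 = 29
Expected project duration μ = 29 hours. Critical path: A → C → E.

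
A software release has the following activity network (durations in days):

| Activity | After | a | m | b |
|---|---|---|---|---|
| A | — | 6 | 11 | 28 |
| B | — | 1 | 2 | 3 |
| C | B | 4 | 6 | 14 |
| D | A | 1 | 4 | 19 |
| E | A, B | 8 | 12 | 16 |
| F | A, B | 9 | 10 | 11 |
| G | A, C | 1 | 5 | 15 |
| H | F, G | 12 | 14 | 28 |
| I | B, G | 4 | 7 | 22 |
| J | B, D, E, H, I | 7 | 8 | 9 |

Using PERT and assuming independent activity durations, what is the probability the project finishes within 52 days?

0.864

te_A = (6 + 4·11 + 28)/6 = 78/6 = 13; σ²_A = ((28−6)/6)² = 13.444
te_B = (1 + 4·2 + 3)/6 = 12/6 = 2; σ²_B = ((3−1)/6)² = 0.111
te_C = (4 + 4·6 + 14)/6 = 42/6 = 7; σ²_C = ((14−4)/6)² = 2.778
te_D = (1 + 4·4 + 19)/6 = 36/6 = 6; σ²_D = ((19−1)/6)² = 9.000
te_E = (8 + 4·12 + 16)/6 = 72/6 = 12; σ²_E = ((16−8)/6)² = 1.778
te_F = (9 + 4·10 + 11)/6 = 60/6 = 10; σ²_F = ((11−9)/6)² = 0.111
te_G = (1 + 4·5 + 15)/6 = 36/6 = 6; σ²_G = ((15−1)/6)² = 5.444
te_H = (12 + 4·14 + 28)/6 = 96/6 = 16; σ²_H = ((28−12)/6)² = 7.111
te_I = (4 + 4·7 + 22)/6 = 54/6 = 9; σ²_I = ((22−4)/6)² = 9.000
te_J = (7 + 4·8 + 9)/6 = 48/6 = 8; σ²_J = ((9−7)/6)² = 0.111

Forward pass:
ES_A = 0; EF_A = 13
ES_B = 0; EF_B = 2
ES_C = 2; EF_C = 2+7 = 9
ES_D = 13; EF_D = 13+6 = 19
ES_E = max(EF_A=13, EF_B=2) = 13; EF_E = 13+12 = 25
ES_F = max(EF_A=13, EF_B=2) = 13; EF_F = 13+10 = 23
ES_G = max(EF_A=13, EF_C=9) = 13; EF_G = 13+6 = 19
ES_H = max(EF_F=23, EF_G=19) = 23; EF_H = 23+16 = 39
ES_I = max(EF_B=2, EF_G=19) = 19; EF_I = 19+9 = 28
ES_J = max(EF_B=2, EF_D=19, EF_E=25, EF_H=39, EF_I=28) = 39; EF_J = 39+8 = 47
Expected project duration μ = 47 days. Critical path: A → F → H → J.

Variance along critical path = 13.444 + 0.111 + 7.111 + 0.111 = 20.778; σ = √20.778 = 4.558 days.
Z = (52 − 47) / 4.558 = 1.097
P(T ≤ 52) = Φ(1.097) ≈ 0.864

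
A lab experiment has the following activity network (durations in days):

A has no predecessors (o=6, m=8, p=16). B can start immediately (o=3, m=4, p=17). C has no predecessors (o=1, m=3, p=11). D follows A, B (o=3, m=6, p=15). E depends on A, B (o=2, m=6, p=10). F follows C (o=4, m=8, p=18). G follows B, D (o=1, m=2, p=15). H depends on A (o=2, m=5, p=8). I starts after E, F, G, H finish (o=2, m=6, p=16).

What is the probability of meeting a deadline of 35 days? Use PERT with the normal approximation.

0.972

te_A = (6 + 4·8 + 16)/6 = 54/6 = 9; σ²_A = ((16−6)/6)² = 2.778
te_B = (3 + 4·4 + 17)/6 = 36/6 = 6; σ²_B = ((17−3)/6)² = 5.444
te_C = (1 + 4·3 + 11)/6 = 24/6 = 4; σ²_C = ((11−1)/6)² = 2.778
te_D = (3 + 4·6 + 15)/6 = 42/6 = 7; σ²_D = ((15−3)/6)² = 4.000
te_E = (2 + 4·6 + 10)/6 = 36/6 = 6; σ²_E = ((10−2)/6)² = 1.778
te_F = (4 + 4·8 + 18)/6 = 54/6 = 9; σ²_F = ((18−4)/6)² = 5.444
te_G = (1 + 4·2 + 15)/6 = 24/6 = 4; σ²_G = ((15−1)/6)² = 5.444
te_H = (2 + 4·5 + 8)/6 = 30/6 = 5; σ²_H = ((8−2)/6)² = 1.000
te_I = (2 + 4·6 + 16)/6 = 42/6 = 7; σ²_I = ((16−2)/6)² = 5.444

Forward pass:
ES_A = 0; EF_A = 9
ES_B = 0; EF_B = 6
ES_C = 0; EF_C = 4
ES_D = max(EF_A=9, EF_B=6) = 9; EF_D = 9+7 = 16
ES_E = max(EF_A=9, EF_B=6) = 9; EF_E = 9+6 = 15
ES_F = 4; EF_F = 4+9 = 13
ES_G = max(EF_B=6, EF_D=16) = 16; EF_G = 16+4 = 20
ES_H = 9; EF_H = 9+5 = 14
ES_I = max(EF_E=15, EF_F=13, EF_G=20, EF_H=14) = 20; EF_I = 20+7 = 27
Expected project duration μ = 27 days. Critical path: A → D → G → I.

Variance along critical path = 2.778 + 4.000 + 5.444 + 5.444 = 17.667; σ = √17.667 = 4.203 days.
Z = (35 − 27) / 4.203 = 1.903
P(T ≤ 35) = Φ(1.903) ≈ 0.972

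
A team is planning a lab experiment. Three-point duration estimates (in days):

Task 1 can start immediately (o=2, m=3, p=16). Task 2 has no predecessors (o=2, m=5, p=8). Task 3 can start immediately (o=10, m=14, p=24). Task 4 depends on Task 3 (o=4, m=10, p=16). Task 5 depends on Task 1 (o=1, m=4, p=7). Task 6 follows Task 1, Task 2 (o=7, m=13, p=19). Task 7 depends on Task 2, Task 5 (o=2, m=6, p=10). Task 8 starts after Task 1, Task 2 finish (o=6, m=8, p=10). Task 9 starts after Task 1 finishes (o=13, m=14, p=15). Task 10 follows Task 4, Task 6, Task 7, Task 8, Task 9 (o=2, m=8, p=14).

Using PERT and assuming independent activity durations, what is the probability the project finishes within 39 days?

0.949

te_Task 1 = (2 + 4·3 + 16)/6 = 30/6 = 5; σ²_Task 1 = ((16−2)/6)² = 5.444
te_Task 2 = (2 + 4·5 + 8)/6 = 30/6 = 5; σ²_Task 2 = ((8−2)/6)² = 1.000
te_Task 3 = (10 + 4·14 + 24)/6 = 90/6 = 15; σ²_Task 3 = ((24−10)/6)² = 5.444
te_Task 4 = (4 + 4·10 + 16)/6 = 60/6 = 10; σ²_Task 4 = ((16−4)/6)² = 4.000
te_Task 5 = (1 + 4·4 + 7)/6 = 24/6 = 4; σ²_Task 5 = ((7−1)/6)² = 1.000
te_Task 6 = (7 + 4·13 + 19)/6 = 78/6 = 13; σ²_Task 6 = ((19−7)/6)² = 4.000
te_Task 7 = (2 + 4·6 + 10)/6 = 36/6 = 6; σ²_Task 7 = ((10−2)/6)² = 1.778
te_Task 8 = (6 + 4·8 + 10)/6 = 48/6 = 8; σ²_Task 8 = ((10−6)/6)² = 0.444
te_Task 9 = (13 + 4·14 + 15)/6 = 84/6 = 14; σ²_Task 9 = ((15−13)/6)² = 0.111
te_Task 10 = (2 + 4·8 + 14)/6 = 48/6 = 8; σ²_Task 10 = ((14−2)/6)² = 4.000

Forward pass:
ES_Task 1 = 0; EF_Task 1 = 5
ES_Task 2 = 0; EF_Task 2 = 5
ES_Task 3 = 0; EF_Task 3 = 15
ES_Task 4 = 15; EF_Task 4 = 15+10 = 25
ES_Task 5 = 5; EF_Task 5 = 5+4 = 9
ES_Task 6 = max(EF_Task 1=5, EF_Task 2=5) = 5; EF_Task 6 = 5+13 = 18
ES_Task 7 = max(EF_Task 2=5, EF_Task 5=9) = 9; EF_Task 7 = 9+6 = 15
ES_Task 8 = max(EF_Task 1=5, EF_Task 2=5) = 5; EF_Task 8 = 5+8 = 13
ES_Task 9 = 5; EF_Task 9 = 5+14 = 19
ES_Task 10 = max(EF_Task 4=25, EF_Task 6=18, EF_Task 7=15, EF_Task 8=13, EF_Task 9=19) = 25; EF_Task 10 = 25+8 = 33
Expected project duration μ = 33 days. Critical path: Task 3 → Task 4 → Task 10.

Variance along critical path = 5.444 + 4.000 + 4.000 = 13.444; σ = √13.444 = 3.667 days.
Z = (39 − 33) / 3.667 = 1.636
P(T ≤ 39) = Φ(1.636) ≈ 0.949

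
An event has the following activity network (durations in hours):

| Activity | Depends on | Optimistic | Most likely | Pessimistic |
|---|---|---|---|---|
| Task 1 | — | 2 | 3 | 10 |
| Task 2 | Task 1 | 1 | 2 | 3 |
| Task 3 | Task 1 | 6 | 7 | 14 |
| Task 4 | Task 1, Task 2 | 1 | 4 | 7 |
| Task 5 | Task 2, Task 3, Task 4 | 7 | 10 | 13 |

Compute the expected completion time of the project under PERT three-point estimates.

te_Task 1 = (2 + 4·3 + 10)/6 = 24/6 = 4
te_Task 2 = (1 + 4·2 + 3)/6 = 12/6 = 2
te_Task 3 = (6 + 4·7 + 14)/6 = 48/6 = 8
te_Task 4 = (1 + 4·4 + 7)/6 = 24/6 = 4
te_Task 5 = (7 + 4·10 + 13)/6 = 60/6 = 10

Forward pass:
ES_Task 1 = 0; EF_Task 1 = 4
ES_Task 2 = 4; EF_Task 2 = 4+2 = 6
ES_Task 3 = 4; EF_Task 3 = 4+8 = 12
ES_Task 4 = max(EF_Task 1=4, EF_Task 2=6) = 6; EF_Task 4 = 6+4 = 10
ES_Task 5 = max(EF_Task 2=6, EF_Task 3=12, EF_Task 4=10) = 12; EF_Task 5 = 12+10 = 22
Expected project duration μ = 22 hours. Critical path: Task 1 → Task 3 → Task 5.

22 hours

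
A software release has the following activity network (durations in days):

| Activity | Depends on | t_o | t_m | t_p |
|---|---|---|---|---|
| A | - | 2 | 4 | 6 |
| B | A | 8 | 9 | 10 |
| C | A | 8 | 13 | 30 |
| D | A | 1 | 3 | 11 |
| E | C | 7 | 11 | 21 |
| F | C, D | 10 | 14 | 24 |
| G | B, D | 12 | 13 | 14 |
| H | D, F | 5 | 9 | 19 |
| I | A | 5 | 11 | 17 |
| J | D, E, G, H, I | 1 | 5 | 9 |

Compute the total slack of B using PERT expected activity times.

te_A = (2 + 4·4 + 6)/6 = 24/6 = 4
te_B = (8 + 4·9 + 10)/6 = 54/6 = 9
te_C = (8 + 4·13 + 30)/6 = 90/6 = 15
te_D = (1 + 4·3 + 11)/6 = 24/6 = 4
te_E = (7 + 4·11 + 21)/6 = 72/6 = 12
te_F = (10 + 4·14 + 24)/6 = 90/6 = 15
te_G = (12 + 4·13 + 14)/6 = 78/6 = 13
te_H = (5 + 4·9 + 19)/6 = 60/6 = 10
te_I = (5 + 4·11 + 17)/6 = 66/6 = 11
te_J = (1 + 4·5 + 9)/6 = 30/6 = 5

Forward pass:
ES_A = 0; EF_A = 4
ES_B = 4; EF_B = 4+9 = 13
ES_C = 4; EF_C = 4+15 = 19
ES_D = 4; EF_D = 4+4 = 8
ES_E = 19; EF_E = 19+12 = 31
ES_F = max(EF_C=19, EF_D=8) = 19; EF_F = 19+15 = 34
ES_G = max(EF_B=13, EF_D=8) = 13; EF_G = 13+13 = 26
ES_H = max(EF_D=8, EF_F=34) = 34; EF_H = 34+10 = 44
ES_I = 4; EF_I = 4+11 = 15
ES_J = max(EF_D=8, EF_E=31, EF_G=26, EF_H=44, EF_I=15) = 44; EF_J = 44+5 = 49
Expected project duration μ = 49 days. Critical path: A → C → F → H → J.

Backward pass:
LF_J = 49; LS_J = 49−5 = 44
LF_I = LS_J = 44; LS_I = 44−11 = 33
LF_H = LS_J = 44; LS_H = 44−10 = 34
LF_G = LS_J = 44; LS_G = 44−13 = 31
LF_F = LS_H = 34; LS_F = 34−15 = 19
LF_E = LS_J = 44; LS_E = 44−12 = 32
LF_D = min(LS_F=19, LS_G=31, LS_H=34, LS_J=44) = 19; LS_D = 19−4 = 15
LF_C = min(LS_E=32, LS_F=19) = 19; LS_C = 19−15 = 4
LF_B = LS_G = 31; LS_B = 31−9 = 22
LF_A = min(LS_B=22, LS_C=4, LS_D=15, LS_I=33) = 4; LS_A = 4−4 = 0
Slack_B = LS_B − ES_B = 22 − 4 = 18

18 days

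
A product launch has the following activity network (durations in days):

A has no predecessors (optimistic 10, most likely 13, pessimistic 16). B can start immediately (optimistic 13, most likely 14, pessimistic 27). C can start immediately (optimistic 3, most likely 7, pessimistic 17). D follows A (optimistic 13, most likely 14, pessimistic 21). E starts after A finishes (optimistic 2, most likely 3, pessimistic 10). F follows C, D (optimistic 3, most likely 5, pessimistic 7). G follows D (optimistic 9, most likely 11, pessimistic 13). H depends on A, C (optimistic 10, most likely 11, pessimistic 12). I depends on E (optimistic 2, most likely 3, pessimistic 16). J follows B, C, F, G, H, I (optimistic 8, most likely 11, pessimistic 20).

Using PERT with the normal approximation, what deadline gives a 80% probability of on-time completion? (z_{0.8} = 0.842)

te_A = (10 + 4·13 + 16)/6 = 78/6 = 13; σ²_A = ((16−10)/6)² = 1.000
te_B = (13 + 4·14 + 27)/6 = 96/6 = 16; σ²_B = ((27−13)/6)² = 5.444
te_C = (3 + 4·7 + 17)/6 = 48/6 = 8; σ²_C = ((17−3)/6)² = 5.444
te_D = (13 + 4·14 + 21)/6 = 90/6 = 15; σ²_D = ((21−13)/6)² = 1.778
te_E = (2 + 4·3 + 10)/6 = 24/6 = 4; σ²_E = ((10−2)/6)² = 1.778
te_F = (3 + 4·5 + 7)/6 = 30/6 = 5; σ²_F = ((7−3)/6)² = 0.444
te_G = (9 + 4·11 + 13)/6 = 66/6 = 11; σ²_G = ((13−9)/6)² = 0.444
te_H = (10 + 4·11 + 12)/6 = 66/6 = 11; σ²_H = ((12−10)/6)² = 0.111
te_I = (2 + 4·3 + 16)/6 = 30/6 = 5; σ²_I = ((16−2)/6)² = 5.444
te_J = (8 + 4·11 + 20)/6 = 72/6 = 12; σ²_J = ((20−8)/6)² = 4.000

Forward pass:
ES_A = 0; EF_A = 13
ES_B = 0; EF_B = 16
ES_C = 0; EF_C = 8
ES_D = 13; EF_D = 13+15 = 28
ES_E = 13; EF_E = 13+4 = 17
ES_F = max(EF_C=8, EF_D=28) = 28; EF_F = 28+5 = 33
ES_G = 28; EF_G = 28+11 = 39
ES_H = max(EF_A=13, EF_C=8) = 13; EF_H = 13+11 = 24
ES_I = 17; EF_I = 17+5 = 22
ES_J = max(EF_B=16, EF_C=8, EF_F=33, EF_G=39, EF_H=24, EF_I=22) = 39; EF_J = 39+12 = 51
Expected project duration μ = 51 days. Critical path: A → D → G → J.

Variance along critical path = 1.000 + 1.778 + 0.444 + 4.000 = 7.222; σ = 2.687 days.
D = μ + z·σ = 51 + 0.842·2.687 = 53.3 days

53.3 days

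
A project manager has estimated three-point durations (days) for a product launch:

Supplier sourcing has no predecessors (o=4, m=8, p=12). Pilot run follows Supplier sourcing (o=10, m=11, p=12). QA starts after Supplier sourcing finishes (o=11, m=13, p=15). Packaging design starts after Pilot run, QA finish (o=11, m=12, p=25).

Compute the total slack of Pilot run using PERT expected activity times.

te_Supplier sourcing = (4 + 4·8 + 12)/6 = 48/6 = 8
te_Pilot run = (10 + 4·11 + 12)/6 = 66/6 = 11
te_QA = (11 + 4·13 + 15)/6 = 78/6 = 13
te_Packaging design = (11 + 4·12 + 25)/6 = 84/6 = 14

Forward pass:
ES_Supplier sourcing = 0; EF_Supplier sourcing = 8
ES_Pilot run = 8; EF_Pilot run = 8+11 = 19
ES_QA = 8; EF_QA = 8+13 = 21
ES_Packaging design = max(EF_Pilot run=19, EF_QA=21) = 21; EF_Packaging design = 21+14 = 35
Expected project duration μ = 35 days. Critical path: Supplier sourcing → QA → Packaging design.

Backward pass:
LF_Packaging design = 35; LS_Packaging design = 35−14 = 21
LF_QA = LS_Packaging design = 21; LS_QA = 21−13 = 8
LF_Pilot run = LS_Packaging design = 21; LS_Pilot run = 21−11 = 10
LF_Supplier sourcing = min(LS_Pilot run=10, LS_QA=8) = 8; LS_Supplier sourcing = 8−8 = 0
Slack_Pilot run = LS_Pilot run − ES_Pilot run = 10 − 8 = 2

2 days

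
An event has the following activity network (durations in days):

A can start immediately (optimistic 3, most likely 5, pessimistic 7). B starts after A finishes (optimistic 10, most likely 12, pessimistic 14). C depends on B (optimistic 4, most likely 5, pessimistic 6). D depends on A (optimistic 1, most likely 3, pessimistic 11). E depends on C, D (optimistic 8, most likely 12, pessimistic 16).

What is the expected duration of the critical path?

te_A = (3 + 4·5 + 7)/6 = 30/6 = 5
te_B = (10 + 4·12 + 14)/6 = 72/6 = 12
te_C = (4 + 4·5 + 6)/6 = 30/6 = 5
te_D = (1 + 4·3 + 11)/6 = 24/6 = 4
te_E = (8 + 4·12 + 16)/6 = 72/6 = 12

Forward pass:
ES_A = 0; EF_A = 5
ES_B = 5; EF_B = 5+12 = 17
ES_C = 17; EF_C = 17+5 = 22
ES_D = 5; EF_D = 5+4 = 9
ES_E = max(EF_C=22, EF_D=9) = 22; EF_E = 22+12 = 34
Expected project duration μ = 34 days. Critical path: A → B → C → E.

34 days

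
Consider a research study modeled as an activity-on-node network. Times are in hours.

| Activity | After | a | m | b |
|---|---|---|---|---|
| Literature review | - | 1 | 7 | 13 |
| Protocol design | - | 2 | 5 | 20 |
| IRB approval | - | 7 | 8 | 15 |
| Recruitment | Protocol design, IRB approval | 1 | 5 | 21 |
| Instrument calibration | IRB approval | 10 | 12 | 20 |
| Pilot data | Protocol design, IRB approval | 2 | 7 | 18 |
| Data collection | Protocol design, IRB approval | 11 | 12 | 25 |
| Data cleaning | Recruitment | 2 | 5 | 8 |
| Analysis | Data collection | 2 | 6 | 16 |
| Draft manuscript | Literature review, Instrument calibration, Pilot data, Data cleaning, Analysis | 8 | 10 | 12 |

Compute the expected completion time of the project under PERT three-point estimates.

te_Literature review = (1 + 4·7 + 13)/6 = 42/6 = 7
te_Protocol design = (2 + 4·5 + 20)/6 = 42/6 = 7
te_IRB approval = (7 + 4·8 + 15)/6 = 54/6 = 9
te_Recruitment = (1 + 4·5 + 21)/6 = 42/6 = 7
te_Instrument calibration = (10 + 4·12 + 20)/6 = 78/6 = 13
te_Pilot data = (2 + 4·7 + 18)/6 = 48/6 = 8
te_Data collection = (11 + 4·12 + 25)/6 = 84/6 = 14
te_Data cleaning = (2 + 4·5 + 8)/6 = 30/6 = 5
te_Analysis = (2 + 4·6 + 16)/6 = 42/6 = 7
te_Draft manuscript = (8 + 4·10 + 12)/6 = 60/6 = 10

Forward pass:
ES_Literature review = 0; EF_Literature review = 7
ES_Protocol design = 0; EF_Protocol design = 7
ES_IRB approval = 0; EF_IRB approval = 9
ES_Recruitment = max(EF_Protocol design=7, EF_IRB approval=9) = 9; EF_Recruitment = 9+7 = 16
ES_Instrument calibration = 9; EF_Instrument calibration = 9+13 = 22
ES_Pilot data = max(EF_Protocol design=7, EF_IRB approval=9) = 9; EF_Pilot data = 9+8 = 17
ES_Data collection = max(EF_Protocol design=7, EF_IRB approval=9) = 9; EF_Data collection = 9+14 = 23
ES_Data cleaning = 16; EF_Data cleaning = 16+5 = 21
ES_Analysis = 23; EF_Analysis = 23+7 = 30
ES_Draft manuscript = max(EF_Literature review=7, EF_Instrument calibration=22, EF_Pilot data=17, EF_Data cleaning=21, EF_Analysis=30) = 30; EF_Draft manuscript = 30+10 = 40
Expected project duration μ = 40 hours. Critical path: IRB approval → Data collection → Analysis → Draft manuscript.

40 hours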